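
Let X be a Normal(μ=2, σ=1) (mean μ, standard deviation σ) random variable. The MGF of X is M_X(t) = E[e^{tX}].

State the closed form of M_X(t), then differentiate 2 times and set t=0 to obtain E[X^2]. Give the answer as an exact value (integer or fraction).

E[X^2] = M^(2)(0) = 5

M_X(t) = e^(t^2/2 + 2*t)
M^(2)(t) = t^2*e^(2*t)*e^(t^2/2) + 4*t*e^(2*t)*e^(t^2/2) + 5*e^(2*t)*e^(t^2/2)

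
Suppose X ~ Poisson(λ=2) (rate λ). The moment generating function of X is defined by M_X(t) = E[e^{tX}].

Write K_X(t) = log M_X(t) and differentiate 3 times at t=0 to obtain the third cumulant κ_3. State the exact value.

κ_3 = D^3[K](0) = 2

M_X(t) = e^(2*e^(t) - 2)
K_X(t) = log M_X(t) = 2*e^(t) - 2
D^3[K](t) = 2*e^(t)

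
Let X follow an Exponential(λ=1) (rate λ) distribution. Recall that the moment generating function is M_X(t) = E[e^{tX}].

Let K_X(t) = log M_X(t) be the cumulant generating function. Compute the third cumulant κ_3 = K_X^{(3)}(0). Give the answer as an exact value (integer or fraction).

κ_3 = d^3K/dt^3 |_{t=0} = 2

M_X(t) = 1/(1 - t)
K_X(t) = log M_X(t) = -log(1 - t)
dK/dt = -1/(t - 1)
d^2K/dt^2 = 1/(t^2 - 2*t + 1)
d^3K/dt^3 = -2/(t^3 - 3*t^2 + 3*t - 1)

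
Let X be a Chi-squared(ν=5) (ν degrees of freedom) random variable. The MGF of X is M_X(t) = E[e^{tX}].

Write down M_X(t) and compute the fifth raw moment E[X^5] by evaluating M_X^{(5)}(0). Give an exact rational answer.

M_X(t) = (1 - 2*t)^(-5/2)
M′(t) = -5/(8*t^3*√(1 - 2*t) - 12*t^2*√(1 - 2*t) + 6*t*√(1 - 2*t) - √(1 - 2*t))
M′′(t) = 35/(16*t^4*√(1 - 2*t) - 32*t^3*√(1 - 2*t) + 24*t^2*√(1 - 2*t) - 8*t*√(1 - 2*t) + √(1 - 2*t))
M′′′(t) = -315/(32*t^5*√(1 - 2*t) - 80*t^4*√(1 - 2*t) + 80*t^3*√(1 - 2*t) - 40*t^2*√(1 - 2*t) + 10*t*√(1 - 2*t) - √(1 - 2*t))
M′′′′(t) = 3465/(64*t^6*√(1 - 2*t) - 192*t^5*√(1 - 2*t) + 240*t^4*√(1 - 2*t) - 160*t^3*√(1 - 2*t) + 60*t^2*√(1 - 2*t) - 12*t*√(1 - 2*t) + √(1 - 2*t))

E[X^5] = M′′′′′(0) = 45045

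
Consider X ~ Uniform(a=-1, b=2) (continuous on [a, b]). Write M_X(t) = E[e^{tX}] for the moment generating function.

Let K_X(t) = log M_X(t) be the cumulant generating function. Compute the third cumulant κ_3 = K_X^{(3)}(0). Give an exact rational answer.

M_X(t) = (e^(2*t) - e^(-t))/(3*t)
K_X(t) = log M_X(t) = -log(t) + log(e^(2*t) - e^(-t)) - log(3)
D^3[K](t) = (27*t^3*e^(6*t) + 27*t^3*e^(3*t) - 2*e^(9*t) + 6*e^(6*t) - 6*e^(3*t) + 2)/(t^3*e^(9*t) - 3*t^3*e^(6*t) + 3*t^3*e^(3*t) - t^3)

κ_3 = D^3[K](0) = 0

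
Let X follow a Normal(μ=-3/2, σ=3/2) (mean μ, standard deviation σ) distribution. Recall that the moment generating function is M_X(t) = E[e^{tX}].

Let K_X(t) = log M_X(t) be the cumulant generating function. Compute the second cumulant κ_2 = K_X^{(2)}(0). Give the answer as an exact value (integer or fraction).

M_X(t) = e^(9*t^2/8 - 3*t/2)
K_X(t) = log M_X(t) = 9*t^2/8 - 3*t/2
K^(2)(t) = 9/4

κ_2 = K^(2)(0) = 9/4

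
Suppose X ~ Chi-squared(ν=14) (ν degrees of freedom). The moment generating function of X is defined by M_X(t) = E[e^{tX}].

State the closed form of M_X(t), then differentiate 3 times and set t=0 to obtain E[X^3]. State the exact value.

E[X^3] = D^3[M](0) = 4032

M_X(t) = (1 - 2*t)^(-7)
D^3[M](t) = 4032/(1024*t^10 - 5120*t^9 + 11520*t^8 - 15360*t^7 + 13440*t^6 - 8064*t^5 + 3360*t^4 - 960*t^3 + 180*t^2 - 20*t + 1)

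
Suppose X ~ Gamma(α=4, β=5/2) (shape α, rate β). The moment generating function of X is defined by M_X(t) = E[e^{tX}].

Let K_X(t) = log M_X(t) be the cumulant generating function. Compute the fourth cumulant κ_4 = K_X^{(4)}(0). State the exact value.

κ_4 = K^(4)(0) = 384/625

M_X(t) = 625/(16*(5/2 - t)^4)
K_X(t) = log M_X(t) = -4*log(5/2 - t) - 4*log(2) + 4*log(5)
K^(4)(t) = 384/(16*t^4 - 160*t^3 + 600*t^2 - 1000*t + 625)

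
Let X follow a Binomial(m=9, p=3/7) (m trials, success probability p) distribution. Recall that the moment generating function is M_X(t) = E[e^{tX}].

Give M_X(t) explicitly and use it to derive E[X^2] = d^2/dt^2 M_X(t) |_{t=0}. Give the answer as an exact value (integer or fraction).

E[X^2] = M′′(0) = 837/49

M_X(t) = (3*e^(t)/7 + 4/7)^9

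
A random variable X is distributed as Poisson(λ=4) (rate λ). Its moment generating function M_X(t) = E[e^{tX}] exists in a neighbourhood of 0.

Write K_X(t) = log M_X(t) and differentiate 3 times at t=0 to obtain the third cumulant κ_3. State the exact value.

κ_3 = d^3K/dt^3 |_{t=0} = 4

M_X(t) = e^(4*e^(t) - 4)
K_X(t) = log M_X(t) = 4*e^(t) - 4
dK/dt = 4*e^(t)
d^2K/dt^2 = 4*e^(t)
d^3K/dt^3 = 4*e^(t)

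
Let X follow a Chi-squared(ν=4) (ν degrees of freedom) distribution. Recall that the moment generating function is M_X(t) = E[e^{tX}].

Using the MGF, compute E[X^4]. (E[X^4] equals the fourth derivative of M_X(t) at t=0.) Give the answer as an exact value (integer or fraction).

E[X^4] = d^4M/dt^4 |_{t=0} = 1920

M_X(t) = (1 - 2*t)^(-2)
dM/dt = -4/(8*t^3 - 12*t^2 + 6*t - 1)
d^2M/dt^2 = 24/(16*t^4 - 32*t^3 + 24*t^2 - 8*t + 1)
d^3M/dt^3 = -192/(32*t^5 - 80*t^4 + 80*t^3 - 40*t^2 + 10*t - 1)
d^4M/dt^4 = 1920/(64*t^6 - 192*t^5 + 240*t^4 - 160*t^3 + 60*t^2 - 12*t + 1)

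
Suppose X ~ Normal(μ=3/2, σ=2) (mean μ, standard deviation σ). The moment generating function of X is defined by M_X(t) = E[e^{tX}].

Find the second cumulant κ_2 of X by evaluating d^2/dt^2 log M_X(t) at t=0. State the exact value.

M_X(t) = e^(2*t^2 + 3*t/2)
K_X(t) = log M_X(t) = 2*t^2 + 3*t/2
dK/dt = 4*t + 3/2
d^2K/dt^2 = 4

κ_2 = d^2K/dt^2 |_{t=0} = 4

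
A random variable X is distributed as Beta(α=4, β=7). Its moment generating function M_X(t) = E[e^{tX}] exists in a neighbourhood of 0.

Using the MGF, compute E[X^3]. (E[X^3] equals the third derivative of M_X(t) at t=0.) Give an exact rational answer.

E[X^3] = D^3[M](0) = 10/143

M_X(t) = ₁F₁(4; 11; t)
D^3[M](t) = 10*₁F₁(7; 14; t)/143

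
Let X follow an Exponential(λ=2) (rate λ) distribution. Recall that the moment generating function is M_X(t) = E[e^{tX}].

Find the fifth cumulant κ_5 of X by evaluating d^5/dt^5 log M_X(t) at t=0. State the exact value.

M_X(t) = 2/(2 - t)
K_X(t) = log M_X(t) = -log(2 - t) + log(2)
dK/dt = -1/(t - 2)
d^2K/dt^2 = 1/(t^2 - 4*t + 4)
d^3K/dt^3 = -2/(t^3 - 6*t^2 + 12*t - 8)
d^4K/dt^4 = 6/(t^4 - 8*t^3 + 24*t^2 - 32*t + 16)
d^5K/dt^5 = -24/(t^5 - 10*t^4 + 40*t^3 - 80*t^2 + 80*t - 32)

κ_5 = d^5K/dt^5 |_{t=0} = 3/4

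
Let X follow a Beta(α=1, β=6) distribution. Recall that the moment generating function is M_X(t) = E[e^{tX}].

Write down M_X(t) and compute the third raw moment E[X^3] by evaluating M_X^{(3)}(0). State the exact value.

E[X^3] = d^3M/dt^3 |_{t=0} = 1/84

M_X(t) = ₁F₁(1; 7; t)
dM/dt = ₁F₁(2; 8; t)/7
d^2M/dt^2 = ₁F₁(3; 9; t)/28
d^3M/dt^3 = ₁F₁(4; 10; t)/84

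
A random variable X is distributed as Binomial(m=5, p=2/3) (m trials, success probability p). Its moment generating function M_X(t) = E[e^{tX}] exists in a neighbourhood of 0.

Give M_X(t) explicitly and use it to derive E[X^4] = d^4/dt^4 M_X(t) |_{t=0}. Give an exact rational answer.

M_X(t) = (2*e^(t)/3 + 1/3)^5
D^4[M](t) = 20000*e^(5*t)/243 + 20480*e^(4*t)/243 + 80*e^(3*t)/3 + 640*e^(2*t)/243 + 10*e^(t)/243

E[X^4] = D^4[M](0) = 5290/27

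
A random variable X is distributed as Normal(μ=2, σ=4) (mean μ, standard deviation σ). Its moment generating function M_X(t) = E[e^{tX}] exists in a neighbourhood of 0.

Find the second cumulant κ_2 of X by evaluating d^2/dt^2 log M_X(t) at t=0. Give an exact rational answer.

M_X(t) = e^(8*t^2 + 2*t)
K_X(t) = log M_X(t) = 8*t^2 + 2*t
dK/dt = 16*t + 2
d^2K/dt^2 = 16

κ_2 = d^2K/dt^2 |_{t=0} = 16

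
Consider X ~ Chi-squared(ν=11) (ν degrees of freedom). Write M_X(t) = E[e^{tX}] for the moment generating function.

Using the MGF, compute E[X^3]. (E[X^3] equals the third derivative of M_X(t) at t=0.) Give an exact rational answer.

M_X(t) = (1 - 2*t)^(-11/2)

E[X^3] = D^3[M](0) = 2145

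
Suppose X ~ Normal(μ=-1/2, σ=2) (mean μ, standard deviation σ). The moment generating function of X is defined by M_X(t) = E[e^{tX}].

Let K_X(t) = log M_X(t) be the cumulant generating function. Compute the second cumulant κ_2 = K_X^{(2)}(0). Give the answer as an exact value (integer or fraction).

M_X(t) = e^(2*t^2 - t/2)
K_X(t) = log M_X(t) = 2*t^2 - t/2
dK/dt = 4*t - 1/2
d^2K/dt^2 = 4

κ_2 = d^2K/dt^2 |_{t=0} = 4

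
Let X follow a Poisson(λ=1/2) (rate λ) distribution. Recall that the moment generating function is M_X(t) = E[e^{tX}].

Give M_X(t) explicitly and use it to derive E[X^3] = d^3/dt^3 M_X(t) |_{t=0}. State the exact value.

M_X(t) = e^(e^(t)/2 - 1/2)
M′(t) = e^(-1/2)*e^(t)*e^(e^(t)/2)/2
M′′(t) = (e^(2*t)*e^(e^(t)/2) + 2*e^(t)*e^(e^(t)/2))*e^(-1/2)/4
M′′′(t) = (e^(3*t)*e^(e^(t)/2) + 6*e^(2*t)*e^(e^(t)/2) + 4*e^(t)*e^(e^(t)/2))*e^(-1/2)/8

E[X^3] = M′′′(0) = 11/8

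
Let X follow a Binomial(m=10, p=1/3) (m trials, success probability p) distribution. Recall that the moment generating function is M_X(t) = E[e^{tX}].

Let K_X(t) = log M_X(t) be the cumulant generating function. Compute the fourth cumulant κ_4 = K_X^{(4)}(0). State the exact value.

κ_4 = D^4[K](0) = -20/27

M_X(t) = (e^(t)/3 + 2/3)^10
K_X(t) = log M_X(t) = 10*log(e^(t)/3 + 2/3)
D^4[K](t) = (20*e^(3*t) - 160*e^(2*t) + 80*e^(t))/(e^(4*t) + 8*e^(3*t) + 24*e^(2*t) + 32*e^(t) + 16)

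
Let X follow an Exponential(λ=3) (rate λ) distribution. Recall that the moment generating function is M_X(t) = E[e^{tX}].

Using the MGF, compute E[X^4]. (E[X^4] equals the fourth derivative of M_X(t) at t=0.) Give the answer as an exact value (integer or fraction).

E[X^4] = d^4M/dt^4 |_{t=0} = 8/27

M_X(t) = 3/(3 - t)
dM/dt = 3/(t^2 - 6*t + 9)
d^2M/dt^2 = -6/(t^3 - 9*t^2 + 27*t - 27)
d^3M/dt^3 = 18/(t^4 - 12*t^3 + 54*t^2 - 108*t + 81)
d^4M/dt^4 = -72/(t^5 - 15*t^4 + 90*t^3 - 270*t^2 + 405*t - 243)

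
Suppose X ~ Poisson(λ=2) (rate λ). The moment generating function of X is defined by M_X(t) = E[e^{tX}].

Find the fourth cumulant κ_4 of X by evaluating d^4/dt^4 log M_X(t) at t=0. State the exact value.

κ_4 = K′′′′(0) = 2

M_X(t) = e^(2*e^(t) - 2)
K_X(t) = log M_X(t) = 2*e^(t) - 2
K′(t) = 2*e^(t)
K′′(t) = 2*e^(t)
K′′′(t) = 2*e^(t)
K′′′′(t) = 2*e^(t)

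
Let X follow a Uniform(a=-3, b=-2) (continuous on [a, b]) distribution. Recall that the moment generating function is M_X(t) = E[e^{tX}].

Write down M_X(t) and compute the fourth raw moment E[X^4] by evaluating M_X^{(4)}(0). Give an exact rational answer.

M_X(t) = (e^(-2*t) - e^(-3*t))/t
D^4[M](t) = (16*t^4*e^(t) - 81*t^4 + 32*t^3*e^(t) - 108*t^3 + 48*t^2*e^(t) - 108*t^2 + 48*t*e^(t) - 72*t + 24*e^(t) - 24)*e^(-3*t)/t^5

E[X^4] = D^4[M](0) = 211/5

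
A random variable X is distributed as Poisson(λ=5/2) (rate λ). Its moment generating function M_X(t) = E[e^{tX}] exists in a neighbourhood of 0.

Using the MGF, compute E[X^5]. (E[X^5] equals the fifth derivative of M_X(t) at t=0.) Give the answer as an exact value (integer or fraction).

M_X(t) = e^(5*e^(t)/2 - 5/2)
M′(t) = 5*e^(-5/2)*e^(t)*e^(5*e^(t)/2)/2
M′′(t) = (25*e^(2*t)*e^(5*e^(t)/2) + 10*e^(t)*e^(5*e^(t)/2))*e^(-5/2)/4
M′′′(t) = (125*e^(3*t)*e^(5*e^(t)/2) + 150*e^(2*t)*e^(5*e^(t)/2) + 20*e^(t)*e^(5*e^(t)/2))*e^(-5/2)/8
M′′′′(t) = (625*e^(4*t)*e^(5*e^(t)/2) + 1500*e^(3*t)*e^(5*e^(t)/2) + 700*e^(2*t)*e^(5*e^(t)/2) + 40*e^(t)*e^(5*e^(t)/2))*e^(-5/2)/16
M′′′′′(t) = (3125*e^(5*t)*e^(5*e^(t)/2) + 12500*e^(4*t)*e^(5*e^(t)/2) + 12500*e^(3*t)*e^(5*e^(t)/2) + 3000*e^(2*t)*e^(5*e^(t)/2) + 80*e^(t)*e^(5*e^(t)/2))*e^(-5/2)/32

E[X^5] = M′′′′′(0) = 31205/32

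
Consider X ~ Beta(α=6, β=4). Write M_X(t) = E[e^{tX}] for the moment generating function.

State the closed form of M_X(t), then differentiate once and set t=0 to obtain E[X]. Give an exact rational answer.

M_X(t) = ₁F₁(6; 10; t)
dM/dt = 3*₁F₁(7; 11; t)/5

E[X] = dM/dt |_{t=0} = 3/5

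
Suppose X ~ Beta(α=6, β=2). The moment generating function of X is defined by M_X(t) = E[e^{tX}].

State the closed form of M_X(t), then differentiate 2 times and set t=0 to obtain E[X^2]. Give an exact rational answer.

E[X^2] = d^2M/dt^2 |_{t=0} = 7/12

M_X(t) = ₁F₁(6; 8; t)
dM/dt = 3*₁F₁(7; 9; t)/4
d^2M/dt^2 = 7*₁F₁(8; 10; t)/12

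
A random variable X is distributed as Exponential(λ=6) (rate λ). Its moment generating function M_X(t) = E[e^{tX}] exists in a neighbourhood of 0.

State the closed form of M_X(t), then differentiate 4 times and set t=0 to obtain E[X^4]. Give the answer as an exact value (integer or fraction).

E[X^4] = d^4M/dt^4 |_{t=0} = 1/54

M_X(t) = 6/(6 - t)
dM/dt = 6/(t^2 - 12*t + 36)
d^2M/dt^2 = -12/(t^3 - 18*t^2 + 108*t - 216)
d^3M/dt^3 = 36/(t^4 - 24*t^3 + 216*t^2 - 864*t + 1296)
d^4M/dt^4 = -144/(t^5 - 30*t^4 + 360*t^3 - 2160*t^2 + 6480*t - 7776)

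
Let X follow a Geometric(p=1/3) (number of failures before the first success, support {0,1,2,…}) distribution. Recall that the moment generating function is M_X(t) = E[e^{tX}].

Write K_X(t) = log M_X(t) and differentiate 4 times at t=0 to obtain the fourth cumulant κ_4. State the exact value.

κ_4 = d^4K/dt^4 |_{t=0} = 222

M_X(t) = 1/(3*(1 - 2*e^(t)/3))
K_X(t) = log M_X(t) = -log(1 - 2*e^(t)/3) - log(3)
dK/dt = -2*e^(t)/(2*e^(t) - 3)
d^2K/dt^2 = 6*e^(t)/(4*e^(2*t) - 12*e^(t) + 9)
d^3K/dt^3 = (-12*e^(2*t) - 18*e^(t))/(8*e^(3*t) - 36*e^(2*t) + 54*e^(t) - 27)
d^4K/dt^4 = (24*e^(3*t) + 144*e^(2*t) + 54*e^(t))/(16*e^(4*t) - 96*e^(3*t) + 216*e^(2*t) - 216*e^(t) + 81)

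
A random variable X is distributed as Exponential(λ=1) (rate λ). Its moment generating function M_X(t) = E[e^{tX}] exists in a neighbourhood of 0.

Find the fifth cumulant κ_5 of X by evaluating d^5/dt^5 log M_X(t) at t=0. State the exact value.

κ_5 = K^(5)(0) = 24

M_X(t) = 1/(1 - t)
K_X(t) = log M_X(t) = -log(1 - t)
K^(5)(t) = -24/(t^5 - 5*t^4 + 10*t^3 - 10*t^2 + 5*t - 1)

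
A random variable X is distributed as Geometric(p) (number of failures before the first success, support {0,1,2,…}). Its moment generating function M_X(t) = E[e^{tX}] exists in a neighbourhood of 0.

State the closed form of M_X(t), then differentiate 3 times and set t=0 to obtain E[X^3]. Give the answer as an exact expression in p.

M_X(t) = p/(-(1 - p)*e^(t) + 1)

E[X^3] = D^3[M](0) = -1 + 7/p - 12/p^2 + 6/p^3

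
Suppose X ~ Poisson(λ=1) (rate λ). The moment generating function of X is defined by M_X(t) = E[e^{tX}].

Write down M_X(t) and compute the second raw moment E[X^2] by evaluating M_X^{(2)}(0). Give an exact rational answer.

E[X^2] = M′′(0) = 2

M_X(t) = e^(e^(t) - 1)
M′(t) = e^(-1)*e^(t)*e^(e^(t))
M′′(t) = (e^(2*t)*e^(e^(t)) + e^(t)*e^(e^(t)))*e^(-1)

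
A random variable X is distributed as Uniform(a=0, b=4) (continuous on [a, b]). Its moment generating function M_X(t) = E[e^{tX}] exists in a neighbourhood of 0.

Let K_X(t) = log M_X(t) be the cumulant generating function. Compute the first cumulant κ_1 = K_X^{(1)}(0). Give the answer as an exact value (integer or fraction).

M_X(t) = (e^(4*t) - 1)/(4*t)
K_X(t) = log M_X(t) = -log(t) + log(e^(4*t) - 1) - 2*log(2)
K^(1)(t) = (4*t*e^(4*t) - e^(4*t) + 1)/(t*e^(4*t) - t)

κ_1 = K^(1)(0) = 2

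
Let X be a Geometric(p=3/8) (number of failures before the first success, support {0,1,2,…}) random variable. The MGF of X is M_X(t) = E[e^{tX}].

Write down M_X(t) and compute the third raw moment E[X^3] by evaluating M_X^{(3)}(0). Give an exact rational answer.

M_X(t) = 3/(8*(1 - 5*e^(t)/8))
dM/dt = 15*e^(t)/(25*e^(2*t) - 80*e^(t) + 64)
d^2M/dt^2 = (-75*e^(2*t) - 120*e^(t))/(125*e^(3*t) - 600*e^(2*t) + 960*e^(t) - 512)
d^3M/dt^3 = (375*e^(3*t) + 2400*e^(2*t) + 960*e^(t))/(625*e^(4*t) - 4000*e^(3*t) + 9600*e^(2*t) - 10240*e^(t) + 4096)

E[X^3] = d^3M/dt^3 |_{t=0} = 415/9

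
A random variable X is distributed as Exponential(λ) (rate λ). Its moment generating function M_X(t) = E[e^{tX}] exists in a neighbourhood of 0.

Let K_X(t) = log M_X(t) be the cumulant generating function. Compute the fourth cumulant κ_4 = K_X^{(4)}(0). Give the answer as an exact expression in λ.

κ_4 = K^(4)(0) = 6/λ^4

M_X(t) = λ/(λ - t)
K_X(t) = log M_X(t) = log(λ) - log(λ - t)
K^(4)(t) = 6/(λ^4 - 4*λ^3*t + 6*λ^2*t^2 - 4*λ*t^3 + t^4)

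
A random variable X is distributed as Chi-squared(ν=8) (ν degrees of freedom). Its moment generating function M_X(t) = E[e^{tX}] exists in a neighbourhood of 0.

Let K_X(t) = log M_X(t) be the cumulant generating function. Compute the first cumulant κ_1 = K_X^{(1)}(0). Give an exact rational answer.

M_X(t) = (1 - 2*t)^(-4)
K_X(t) = log M_X(t) = -4*log(1 - 2*t)
dK/dt = -8/(2*t - 1)

κ_1 = dK/dt |_{t=0} = 8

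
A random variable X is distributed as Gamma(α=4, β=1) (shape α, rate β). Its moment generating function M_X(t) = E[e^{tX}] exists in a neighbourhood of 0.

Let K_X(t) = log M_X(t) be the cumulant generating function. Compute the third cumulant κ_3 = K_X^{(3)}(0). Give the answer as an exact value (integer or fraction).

M_X(t) = (1 - t)^(-4)
K_X(t) = log M_X(t) = -4*log(1 - t)
D^3[K](t) = -8/(t^3 - 3*t^2 + 3*t - 1)

κ_3 = D^3[K](0) = 8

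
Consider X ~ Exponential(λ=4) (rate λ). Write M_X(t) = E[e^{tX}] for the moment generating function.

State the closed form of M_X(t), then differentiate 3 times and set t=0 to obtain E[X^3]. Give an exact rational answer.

E[X^3] = d^3M/dt^3 |_{t=0} = 3/32

M_X(t) = 4/(4 - t)
dM/dt = 4/(t^2 - 8*t + 16)
d^2M/dt^2 = -8/(t^3 - 12*t^2 + 48*t - 64)
d^3M/dt^3 = 24/(t^4 - 16*t^3 + 96*t^2 - 256*t + 256)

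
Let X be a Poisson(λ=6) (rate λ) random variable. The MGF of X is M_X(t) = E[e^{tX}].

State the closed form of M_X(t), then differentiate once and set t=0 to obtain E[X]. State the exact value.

M_X(t) = e^(6*e^(t) - 6)
dM/dt = 6*e^(-6)*e^(t)*e^(6*e^(t))

E[X] = dM/dt |_{t=0} = 6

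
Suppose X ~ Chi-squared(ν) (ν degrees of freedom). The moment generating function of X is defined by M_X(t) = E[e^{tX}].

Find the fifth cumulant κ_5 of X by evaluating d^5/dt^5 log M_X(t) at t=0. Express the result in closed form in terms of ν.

M_X(t) = (1 - 2*t)^(-ν/2)
K_X(t) = log M_X(t) = -ν*log(1 - 2*t)/2
dK/dt = -ν/(2*t - 1)
d^2K/dt^2 = 2*ν/(4*t^2 - 4*t + 1)
d^3K/dt^3 = -8*ν/(8*t^3 - 12*t^2 + 6*t - 1)
d^4K/dt^4 = 48*ν/(16*t^4 - 32*t^3 + 24*t^2 - 8*t + 1)
d^5K/dt^5 = -384*ν/(32*t^5 - 80*t^4 + 80*t^3 - 40*t^2 + 10*t - 1)

κ_5 = d^5K/dt^5 |_{t=0} = 384*ν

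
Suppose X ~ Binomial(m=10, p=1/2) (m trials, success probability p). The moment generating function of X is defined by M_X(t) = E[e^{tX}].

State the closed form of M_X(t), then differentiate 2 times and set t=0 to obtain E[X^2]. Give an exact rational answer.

M_X(t) = (e^(t)/2 + 1/2)^10

E[X^2] = d^2M/dt^2 |_{t=0} = 55/2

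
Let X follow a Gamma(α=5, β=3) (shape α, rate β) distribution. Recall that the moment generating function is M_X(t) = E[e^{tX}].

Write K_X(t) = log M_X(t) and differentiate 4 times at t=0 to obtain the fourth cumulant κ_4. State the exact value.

M_X(t) = 243/(3 - t)^5
K_X(t) = log M_X(t) = -5*log(3 - t) + 5*log(3)
K′(t) = -5/(t - 3)
K′′(t) = 5/(t^2 - 6*t + 9)
K′′′(t) = -10/(t^3 - 9*t^2 + 27*t - 27)
K′′′′(t) = 30/(t^4 - 12*t^3 + 54*t^2 - 108*t + 81)

κ_4 = K′′′′(0) = 10/27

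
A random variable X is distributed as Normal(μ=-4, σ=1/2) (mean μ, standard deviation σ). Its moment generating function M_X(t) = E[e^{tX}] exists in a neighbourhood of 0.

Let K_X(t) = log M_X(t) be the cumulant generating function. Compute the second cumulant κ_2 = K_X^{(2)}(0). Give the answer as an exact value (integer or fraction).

M_X(t) = e^(t^2/8 - 4*t)
K_X(t) = log M_X(t) = t^2/8 - 4*t
K^(2)(t) = 1/4

κ_2 = K^(2)(0) = 1/4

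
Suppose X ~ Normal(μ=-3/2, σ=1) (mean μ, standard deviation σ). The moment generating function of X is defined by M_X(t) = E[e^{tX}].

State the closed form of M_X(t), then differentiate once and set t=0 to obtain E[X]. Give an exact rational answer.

M_X(t) = e^(t^2/2 - 3*t/2)
M′(t) = t*e^(-3*t/2)*e^(t^2/2) - 3*e^(-3*t/2)*e^(t^2/2)/2

E[X] = M′(0) = -3/2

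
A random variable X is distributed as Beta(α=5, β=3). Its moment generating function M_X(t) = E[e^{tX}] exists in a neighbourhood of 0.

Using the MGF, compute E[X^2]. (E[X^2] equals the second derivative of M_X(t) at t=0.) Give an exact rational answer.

E[X^2] = D^2[M](0) = 5/12

M_X(t) = ₁F₁(5; 8; t)
D^2[M](t) = 5*₁F₁(7; 10; t)/12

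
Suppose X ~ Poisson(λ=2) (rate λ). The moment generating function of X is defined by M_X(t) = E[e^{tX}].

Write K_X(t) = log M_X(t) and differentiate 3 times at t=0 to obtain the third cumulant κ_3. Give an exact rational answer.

M_X(t) = e^(2*e^(t) - 2)
K_X(t) = log M_X(t) = 2*e^(t) - 2
K′(t) = 2*e^(t)
K′′(t) = 2*e^(t)
K′′′(t) = 2*e^(t)

κ_3 = K′′′(0) = 2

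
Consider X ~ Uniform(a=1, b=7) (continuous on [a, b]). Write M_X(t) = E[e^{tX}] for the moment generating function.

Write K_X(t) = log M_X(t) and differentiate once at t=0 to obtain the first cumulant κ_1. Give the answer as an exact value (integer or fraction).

M_X(t) = (e^(7*t) - e^(t))/(6*t)
K_X(t) = log M_X(t) = -log(t) + log(e^(7*t) - e^(t)) - log(6)
dK/dt = (7*t*e^(6*t) - t - e^(6*t) + 1)/(t*e^(6*t) - t)

κ_1 = dK/dt |_{t=0} = 4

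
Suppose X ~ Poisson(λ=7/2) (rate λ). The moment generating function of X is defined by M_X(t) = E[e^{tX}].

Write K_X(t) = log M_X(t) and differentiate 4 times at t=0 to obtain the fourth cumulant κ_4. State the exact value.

M_X(t) = e^(7*e^(t)/2 - 7/2)
K_X(t) = log M_X(t) = 7*e^(t)/2 - 7/2
D^4[K](t) = 7*e^(t)/2

κ_4 = D^4[K](0) = 7/2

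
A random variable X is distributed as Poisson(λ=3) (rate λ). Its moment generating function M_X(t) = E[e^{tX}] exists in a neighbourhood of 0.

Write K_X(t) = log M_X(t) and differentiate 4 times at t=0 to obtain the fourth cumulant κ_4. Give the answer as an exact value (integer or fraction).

κ_4 = K^(4)(0) = 3

M_X(t) = e^(3*e^(t) - 3)
K_X(t) = log M_X(t) = 3*e^(t) - 3
K^(4)(t) = 3*e^(t)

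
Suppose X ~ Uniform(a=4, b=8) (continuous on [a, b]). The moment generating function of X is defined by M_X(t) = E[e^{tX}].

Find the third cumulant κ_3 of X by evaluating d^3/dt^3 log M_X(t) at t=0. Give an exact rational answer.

M_X(t) = (e^(8*t) - e^(4*t))/(4*t)
K_X(t) = log M_X(t) = -log(t) + log(e^(8*t) - e^(4*t)) - 2*log(2)
K^(3)(t) = (64*t^3*e^(8*t) + 64*t^3*e^(4*t) - 2*e^(12*t) + 6*e^(8*t) - 6*e^(4*t) + 2)/(t^3*e^(12*t) - 3*t^3*e^(8*t) + 3*t^3*e^(4*t) - t^3)

κ_3 = K^(3)(0) = 0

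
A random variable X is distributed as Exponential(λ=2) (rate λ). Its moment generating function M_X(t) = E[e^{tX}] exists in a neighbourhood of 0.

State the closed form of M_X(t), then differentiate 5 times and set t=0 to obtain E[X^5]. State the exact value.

M_X(t) = 2/(2 - t)
D^5[M](t) = 240/(t^6 - 12*t^5 + 60*t^4 - 160*t^3 + 240*t^2 - 192*t + 64)

E[X^5] = D^5[M](0) = 15/4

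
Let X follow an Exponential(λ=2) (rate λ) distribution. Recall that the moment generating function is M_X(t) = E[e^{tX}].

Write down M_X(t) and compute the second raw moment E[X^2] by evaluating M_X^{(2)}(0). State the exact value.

M_X(t) = 2/(2 - t)
D^2[M](t) = -4/(t^3 - 6*t^2 + 12*t - 8)

E[X^2] = D^2[M](0) = 1/2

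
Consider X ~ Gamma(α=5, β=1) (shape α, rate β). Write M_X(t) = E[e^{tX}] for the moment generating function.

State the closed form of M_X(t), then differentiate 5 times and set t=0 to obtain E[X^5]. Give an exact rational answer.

M_X(t) = (1 - t)^(-5)
M′(t) = 5/(t^6 - 6*t^5 + 15*t^4 - 20*t^3 + 15*t^2 - 6*t + 1)
M′′(t) = -30/(t^7 - 7*t^6 + 21*t^5 - 35*t^4 + 35*t^3 - 21*t^2 + 7*t - 1)
M′′′(t) = 210/(t^8 - 8*t^7 + 28*t^6 - 56*t^5 + 70*t^4 - 56*t^3 + 28*t^2 - 8*t + 1)
M′′′′(t) = -1680/(t^9 - 9*t^8 + 36*t^7 - 84*t^6 + 126*t^5 - 126*t^4 + 84*t^3 - 36*t^2 + 9*t - 1)
M′′′′′(t) = 15120/(t^10 - 10*t^9 + 45*t^8 - 120*t^7 + 210*t^6 - 252*t^5 + 210*t^4 - 120*t^3 + 45*t^2 - 10*t + 1)

E[X^5] = M′′′′′(0) = 15120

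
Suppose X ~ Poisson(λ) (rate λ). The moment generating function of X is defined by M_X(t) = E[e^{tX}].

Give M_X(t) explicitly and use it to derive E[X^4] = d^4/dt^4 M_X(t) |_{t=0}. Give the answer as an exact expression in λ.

M_X(t) = e^(λ*(e^(t) - 1))
M^(4)(t) = (λ^4*e^(4*t)*e^(λ*e^(t)) + 6*λ^3*e^(3*t)*e^(λ*e^(t)) + 7*λ^2*e^(2*t)*e^(λ*e^(t)) + λ*e^(t)*e^(λ*e^(t)))*e^(-λ)

E[X^4] = M^(4)(0) = λ*(λ^3 + 6*λ^2 + 7*λ + 1)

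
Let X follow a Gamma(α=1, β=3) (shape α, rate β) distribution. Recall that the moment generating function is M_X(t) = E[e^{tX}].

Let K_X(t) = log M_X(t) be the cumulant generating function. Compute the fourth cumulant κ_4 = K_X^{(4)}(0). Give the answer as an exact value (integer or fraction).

M_X(t) = 3/(3 - t)
K_X(t) = log M_X(t) = -log(3 - t) + log(3)
dK/dt = -1/(t - 3)
d^2K/dt^2 = 1/(t^2 - 6*t + 9)
d^3K/dt^3 = -2/(t^3 - 9*t^2 + 27*t - 27)
d^4K/dt^4 = 6/(t^4 - 12*t^3 + 54*t^2 - 108*t + 81)

κ_4 = d^4K/dt^4 |_{t=0} = 2/27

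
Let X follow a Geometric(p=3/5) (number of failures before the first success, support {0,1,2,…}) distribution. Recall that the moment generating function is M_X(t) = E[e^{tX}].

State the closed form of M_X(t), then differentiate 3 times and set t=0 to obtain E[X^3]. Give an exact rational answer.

M_X(t) = 3/(5*(1 - 2*e^(t)/5))
D^3[M](t) = (24*e^(3*t) + 240*e^(2*t) + 150*e^(t))/(16*e^(4*t) - 160*e^(3*t) + 600*e^(2*t) - 1000*e^(t) + 625)

E[X^3] = D^3[M](0) = 46/9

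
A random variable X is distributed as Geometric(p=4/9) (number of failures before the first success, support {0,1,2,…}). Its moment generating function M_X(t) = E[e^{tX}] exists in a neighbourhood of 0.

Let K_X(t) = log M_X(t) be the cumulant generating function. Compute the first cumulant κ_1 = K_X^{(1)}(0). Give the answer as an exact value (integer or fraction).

κ_1 = K′(0) = 5/4

M_X(t) = 4/(9*(1 - 5*e^(t)/9))
K_X(t) = log M_X(t) = -log(1 - 5*e^(t)/9) - 2*log(3) + 2*log(2)
K′(t) = -5*e^(t)/(5*e^(t) - 9)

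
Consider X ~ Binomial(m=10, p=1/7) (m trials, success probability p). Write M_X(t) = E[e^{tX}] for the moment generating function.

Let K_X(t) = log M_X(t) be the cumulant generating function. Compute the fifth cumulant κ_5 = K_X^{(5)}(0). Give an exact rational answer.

κ_5 = D^5[K](0) = -6900/16807

M_X(t) = (e^(t)/7 + 6/7)^10
K_X(t) = log M_X(t) = 10*log(e^(t)/7 + 6/7)
D^5[K](t) = (-60*e^(4*t) + 3960*e^(3*t) - 23760*e^(2*t) + 12960*e^(t))/(e^(5*t) + 30*e^(4*t) + 360*e^(3*t) + 2160*e^(2*t) + 6480*e^(t) + 7776)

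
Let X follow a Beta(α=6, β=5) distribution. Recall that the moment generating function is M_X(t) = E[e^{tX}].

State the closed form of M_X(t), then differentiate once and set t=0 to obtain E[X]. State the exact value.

E[X] = M^(1)(0) = 6/11

M_X(t) = ₁F₁(6; 11; t)
M^(1)(t) = 6*₁F₁(7; 12; t)/11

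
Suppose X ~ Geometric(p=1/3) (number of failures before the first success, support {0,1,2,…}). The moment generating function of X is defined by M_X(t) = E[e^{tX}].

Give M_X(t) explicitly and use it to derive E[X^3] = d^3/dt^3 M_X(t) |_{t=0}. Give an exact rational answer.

M_X(t) = 1/(3*(1 - 2*e^(t)/3))
dM/dt = 2*e^(t)/(4*e^(2*t) - 12*e^(t) + 9)
d^2M/dt^2 = (-4*e^(2*t) - 6*e^(t))/(8*e^(3*t) - 36*e^(2*t) + 54*e^(t) - 27)
d^3M/dt^3 = (8*e^(3*t) + 48*e^(2*t) + 18*e^(t))/(16*e^(4*t) - 96*e^(3*t) + 216*e^(2*t) - 216*e^(t) + 81)

E[X^3] = d^3M/dt^3 |_{t=0} = 74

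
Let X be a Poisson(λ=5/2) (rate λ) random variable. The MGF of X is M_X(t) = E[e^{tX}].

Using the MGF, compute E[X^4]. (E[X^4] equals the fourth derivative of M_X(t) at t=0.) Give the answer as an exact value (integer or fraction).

E[X^4] = D^4[M](0) = 2865/16

M_X(t) = e^(5*e^(t)/2 - 5/2)
D^4[M](t) = (625*e^(4*t)*e^(5*e^(t)/2) + 1500*e^(3*t)*e^(5*e^(t)/2) + 700*e^(2*t)*e^(5*e^(t)/2) + 40*e^(t)*e^(5*e^(t)/2))*e^(-5/2)/16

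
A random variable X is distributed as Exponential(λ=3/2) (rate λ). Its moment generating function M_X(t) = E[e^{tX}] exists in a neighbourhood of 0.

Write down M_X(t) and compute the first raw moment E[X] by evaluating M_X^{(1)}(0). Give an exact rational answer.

M_X(t) = 3/(2*(3/2 - t))
M^(1)(t) = 6/(4*t^2 - 12*t + 9)

E[X] = M^(1)(0) = 2/3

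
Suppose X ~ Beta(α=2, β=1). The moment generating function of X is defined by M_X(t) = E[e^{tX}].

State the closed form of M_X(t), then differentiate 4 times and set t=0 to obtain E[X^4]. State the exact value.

M_X(t) = ₁F₁(2; 3; t)
M^(4)(t) = ₁F₁(6; 7; t)/3

E[X^4] = M^(4)(0) = 1/3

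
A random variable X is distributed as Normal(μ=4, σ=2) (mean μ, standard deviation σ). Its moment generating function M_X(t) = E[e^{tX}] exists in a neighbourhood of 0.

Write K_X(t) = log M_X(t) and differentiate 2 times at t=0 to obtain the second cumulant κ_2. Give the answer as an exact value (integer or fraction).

κ_2 = d^2K/dt^2 |_{t=0} = 4

M_X(t) = e^(2*t^2 + 4*t)
K_X(t) = log M_X(t) = 2*t^2 + 4*t
dK/dt = 4*t + 4
d^2K/dt^2 = 4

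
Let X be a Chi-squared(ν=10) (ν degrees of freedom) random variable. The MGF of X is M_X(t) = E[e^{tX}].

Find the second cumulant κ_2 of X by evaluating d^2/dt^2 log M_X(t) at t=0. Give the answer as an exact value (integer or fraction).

M_X(t) = (1 - 2*t)^(-5)
K_X(t) = log M_X(t) = -5*log(1 - 2*t)
K′(t) = -10/(2*t - 1)
K′′(t) = 20/(4*t^2 - 4*t + 1)

κ_2 = K′′(0) = 20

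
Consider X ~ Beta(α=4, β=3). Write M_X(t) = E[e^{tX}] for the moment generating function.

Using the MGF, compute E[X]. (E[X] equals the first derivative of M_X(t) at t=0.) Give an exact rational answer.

E[X] = D[M](0) = 4/7

M_X(t) = ₁F₁(4; 7; t)
D[M](t) = 4*₁F₁(5; 8; t)/7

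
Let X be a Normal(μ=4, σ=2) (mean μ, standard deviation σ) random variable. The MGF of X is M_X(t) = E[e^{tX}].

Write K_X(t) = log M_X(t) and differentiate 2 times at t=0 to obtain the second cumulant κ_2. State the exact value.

M_X(t) = e^(2*t^2 + 4*t)
K_X(t) = log M_X(t) = 2*t^2 + 4*t
dK/dt = 4*t + 4
d^2K/dt^2 = 4

κ_2 = d^2K/dt^2 |_{t=0} = 4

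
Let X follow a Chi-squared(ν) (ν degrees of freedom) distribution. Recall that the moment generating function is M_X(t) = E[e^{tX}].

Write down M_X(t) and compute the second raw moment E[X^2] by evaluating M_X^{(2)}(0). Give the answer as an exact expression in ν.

M_X(t) = (1 - 2*t)^(-ν/2)
M^(2)(t) = (ν^2 + 2*ν)/(4*t^2*(1 - 2*t)^(ν/2) - 4*t*(1 - 2*t)^(ν/2) + (1 - 2*t)^(ν/2))

E[X^2] = M^(2)(0) = ν*(ν + 2)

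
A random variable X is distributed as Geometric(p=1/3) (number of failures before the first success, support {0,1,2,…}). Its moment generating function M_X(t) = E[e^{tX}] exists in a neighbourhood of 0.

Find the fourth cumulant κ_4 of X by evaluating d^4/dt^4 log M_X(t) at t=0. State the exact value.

κ_4 = K^(4)(0) = 222

M_X(t) = 1/(3*(1 - 2*e^(t)/3))
K_X(t) = log M_X(t) = -log(1 - 2*e^(t)/3) - log(3)
K^(4)(t) = (24*e^(3*t) + 144*e^(2*t) + 54*e^(t))/(16*e^(4*t) - 96*e^(3*t) + 216*e^(2*t) - 216*e^(t) + 81)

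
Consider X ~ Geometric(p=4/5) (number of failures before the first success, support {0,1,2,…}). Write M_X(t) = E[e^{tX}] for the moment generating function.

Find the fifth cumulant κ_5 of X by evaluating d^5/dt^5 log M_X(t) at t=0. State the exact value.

M_X(t) = 4/(5*(1 - e^(t)/5))
K_X(t) = log M_X(t) = -log(1 - e^(t)/5) - log(5) + 2*log(2)
K′(t) = -e^(t)/(e^(t) - 5)
K′′(t) = 5*e^(t)/(e^(2*t) - 10*e^(t) + 25)
K′′′(t) = (-5*e^(2*t) - 25*e^(t))/(e^(3*t) - 15*e^(2*t) + 75*e^(t) - 125)
K′′′′(t) = (5*e^(3*t) + 100*e^(2*t) + 125*e^(t))/(e^(4*t) - 20*e^(3*t) + 150*e^(2*t) - 500*e^(t) + 625)
K′′′′′(t) = (-5*e^(4*t) - 275*e^(3*t) - 1375*e^(2*t) - 625*e^(t))/(e^(5*t) - 25*e^(4*t) + 250*e^(3*t) - 1250*e^(2*t) + 3125*e^(t) - 3125)

κ_5 = K′′′′′(0) = 285/128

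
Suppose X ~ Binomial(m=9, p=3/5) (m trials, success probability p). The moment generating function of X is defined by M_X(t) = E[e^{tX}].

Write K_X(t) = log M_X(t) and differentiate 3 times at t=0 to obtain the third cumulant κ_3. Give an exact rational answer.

κ_3 = d^3K/dt^3 |_{t=0} = -54/125

M_X(t) = (3*e^(t)/5 + 2/5)^9
K_X(t) = log M_X(t) = 9*log(3*e^(t)/5 + 2/5)
dK/dt = 27*e^(t)/(3*e^(t) + 2)
d^2K/dt^2 = 54*e^(t)/(9*e^(2*t) + 12*e^(t) + 4)
d^3K/dt^3 = (-162*e^(2*t) + 108*e^(t))/(27*e^(3*t) + 54*e^(2*t) + 36*e^(t) + 8)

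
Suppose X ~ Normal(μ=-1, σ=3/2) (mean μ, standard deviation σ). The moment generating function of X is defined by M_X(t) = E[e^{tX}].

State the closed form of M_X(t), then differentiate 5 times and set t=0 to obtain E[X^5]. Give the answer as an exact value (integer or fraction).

E[X^5] = d^5M/dt^5 |_{t=0} = -1591/16

M_X(t) = e^(9*t^2/8 - t)
dM/dt = 9*t*e^(-t)*e^(9*t^2/8)/4 - e^(-t)*e^(9*t^2/8)
d^2M/dt^2 = (81*t^2*e^(9*t^2/8) - 72*t*e^(9*t^2/8) + 52*e^(9*t^2/8))*e^(-t)/16
d^3M/dt^3 = (729*t^3*e^(9*t^2/8) - 972*t^2*e^(9*t^2/8) + 1404*t*e^(9*t^2/8) - 496*e^(9*t^2/8))*e^(-t)/64
d^4M/dt^4 = (6561*t^4*e^(9*t^2/8) - 11664*t^3*e^(9*t^2/8) + 25272*t^2*e^(9*t^2/8) - 17856*t*e^(9*t^2/8) + 7600*e^(9*t^2/8))*e^(-t)/256
d^5M/dt^5 = (59049*t^5*e^(9*t^2/8) - 131220*t^4*e^(9*t^2/8) + 379080*t^3*e^(9*t^2/8) - 401760*t^2*e^(9*t^2/8) + 342000*t*e^(9*t^2/8) - 101824*e^(9*t^2/8))*e^(-t)/1024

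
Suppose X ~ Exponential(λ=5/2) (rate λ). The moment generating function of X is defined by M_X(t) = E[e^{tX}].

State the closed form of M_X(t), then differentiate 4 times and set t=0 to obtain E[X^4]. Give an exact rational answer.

E[X^4] = M^(4)(0) = 384/625

M_X(t) = 5/(2*(5/2 - t))
M^(4)(t) = -1920/(32*t^5 - 400*t^4 + 2000*t^3 - 5000*t^2 + 6250*t - 3125)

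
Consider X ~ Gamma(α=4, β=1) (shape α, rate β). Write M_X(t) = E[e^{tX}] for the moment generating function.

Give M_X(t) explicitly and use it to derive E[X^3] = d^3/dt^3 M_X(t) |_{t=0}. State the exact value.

M_X(t) = (1 - t)^(-4)
M′(t) = -4/(t^5 - 5*t^4 + 10*t^3 - 10*t^2 + 5*t - 1)
M′′(t) = 20/(t^6 - 6*t^5 + 15*t^4 - 20*t^3 + 15*t^2 - 6*t + 1)
M′′′(t) = -120/(t^7 - 7*t^6 + 21*t^5 - 35*t^4 + 35*t^3 - 21*t^2 + 7*t - 1)

E[X^3] = M′′′(0) = 120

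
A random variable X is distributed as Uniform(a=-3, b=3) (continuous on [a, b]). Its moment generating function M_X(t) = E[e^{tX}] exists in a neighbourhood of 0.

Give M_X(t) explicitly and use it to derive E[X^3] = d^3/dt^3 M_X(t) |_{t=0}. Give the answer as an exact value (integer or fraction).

M_X(t) = (e^(3*t) - e^(-3*t))/(6*t)
M′(t) = (3*t*e^(6*t) + 3*t - e^(6*t) + 1)*e^(-3*t)/(6*t^2)
M′′(t) = (9*t^2*e^(6*t) - 9*t^2 - 6*t*e^(6*t) - 6*t + 2*e^(6*t) - 2)*e^(-3*t)/(6*t^3)
M′′′(t) = (9*t^3*e^(6*t) + 9*t^3 - 9*t^2*e^(6*t) + 9*t^2 + 6*t*e^(6*t) + 6*t - 2*e^(6*t) + 2)*e^(-3*t)/(2*t^4)

E[X^3] = M′′′(0) = 0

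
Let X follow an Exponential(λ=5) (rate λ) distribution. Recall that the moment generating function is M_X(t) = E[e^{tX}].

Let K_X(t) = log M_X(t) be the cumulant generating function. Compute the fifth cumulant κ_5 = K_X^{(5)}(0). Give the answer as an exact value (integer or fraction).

κ_5 = d^5K/dt^5 |_{t=0} = 24/3125

M_X(t) = 5/(5 - t)
K_X(t) = log M_X(t) = -log(5 - t) + log(5)
dK/dt = -1/(t - 5)
d^2K/dt^2 = 1/(t^2 - 10*t + 25)
d^3K/dt^3 = -2/(t^3 - 15*t^2 + 75*t - 125)
d^4K/dt^4 = 6/(t^4 - 20*t^3 + 150*t^2 - 500*t + 625)
d^5K/dt^5 = -24/(t^5 - 25*t^4 + 250*t^3 - 1250*t^2 + 3125*t - 3125)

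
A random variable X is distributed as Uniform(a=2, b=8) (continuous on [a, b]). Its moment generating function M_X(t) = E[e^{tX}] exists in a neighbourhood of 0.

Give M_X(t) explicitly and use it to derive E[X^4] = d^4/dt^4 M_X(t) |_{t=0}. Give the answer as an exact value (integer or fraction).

E[X^4] = M′′′′(0) = 5456/5

M_X(t) = (e^(8*t) - e^(2*t))/(6*t)
M′(t) = (8*t*e^(8*t) - 2*t*e^(2*t) - e^(8*t) + e^(2*t))/(6*t^2)
M′′(t) = (32*t^2*e^(8*t) - 2*t^2*e^(2*t) - 8*t*e^(8*t) + 2*t*e^(2*t) + e^(8*t) - e^(2*t))/(3*t^3)
M′′′(t) = (256*t^3*e^(8*t) - 4*t^3*e^(2*t) - 96*t^2*e^(8*t) + 6*t^2*e^(2*t) + 24*t*e^(8*t) - 6*t*e^(2*t) - 3*e^(8*t) + 3*e^(2*t))/(3*t^4)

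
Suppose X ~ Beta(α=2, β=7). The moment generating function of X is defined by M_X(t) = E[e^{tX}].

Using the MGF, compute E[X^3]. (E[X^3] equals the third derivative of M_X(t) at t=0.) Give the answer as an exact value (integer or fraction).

E[X^3] = M′′′(0) = 4/165

M_X(t) = ₁F₁(2; 9; t)
M′(t) = 2*₁F₁(3; 10; t)/9
M′′(t) = ₁F₁(4; 11; t)/15
M′′′(t) = 4*₁F₁(5; 12; t)/165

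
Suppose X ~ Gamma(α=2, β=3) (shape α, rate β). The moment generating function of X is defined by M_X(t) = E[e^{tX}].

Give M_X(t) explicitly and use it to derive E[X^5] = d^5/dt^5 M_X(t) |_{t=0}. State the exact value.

E[X^5] = M′′′′′(0) = 80/27

M_X(t) = 9/(3 - t)^2
M′(t) = -18/(t^3 - 9*t^2 + 27*t - 27)
M′′(t) = 54/(t^4 - 12*t^3 + 54*t^2 - 108*t + 81)
M′′′(t) = -216/(t^5 - 15*t^4 + 90*t^3 - 270*t^2 + 405*t - 243)
M′′′′(t) = 1080/(t^6 - 18*t^5 + 135*t^4 - 540*t^3 + 1215*t^2 - 1458*t + 729)
M′′′′′(t) = -6480/(t^7 - 21*t^6 + 189*t^5 - 945*t^4 + 2835*t^3 - 5103*t^2 + 5103*t - 2187)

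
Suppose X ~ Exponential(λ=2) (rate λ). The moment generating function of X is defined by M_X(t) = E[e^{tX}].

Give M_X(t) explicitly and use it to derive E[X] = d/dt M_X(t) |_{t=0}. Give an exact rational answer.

M_X(t) = 2/(2 - t)
M′(t) = 2/(t^2 - 4*t + 4)

E[X] = M′(0) = 1/2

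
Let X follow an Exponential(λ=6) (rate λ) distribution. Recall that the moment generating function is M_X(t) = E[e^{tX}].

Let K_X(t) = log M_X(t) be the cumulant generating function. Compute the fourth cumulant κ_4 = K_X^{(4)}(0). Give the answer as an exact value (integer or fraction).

M_X(t) = 6/(6 - t)
K_X(t) = log M_X(t) = -log(6 - t) + log(6)
dK/dt = -1/(t - 6)
d^2K/dt^2 = 1/(t^2 - 12*t + 36)
d^3K/dt^3 = -2/(t^3 - 18*t^2 + 108*t - 216)
d^4K/dt^4 = 6/(t^4 - 24*t^3 + 216*t^2 - 864*t + 1296)

κ_4 = d^4K/dt^4 |_{t=0} = 1/216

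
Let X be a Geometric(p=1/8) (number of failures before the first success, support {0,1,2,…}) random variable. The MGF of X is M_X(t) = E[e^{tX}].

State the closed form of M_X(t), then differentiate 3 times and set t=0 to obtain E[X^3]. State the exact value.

E[X^3] = d^3M/dt^3 |_{t=0} = 2359

M_X(t) = 1/(8*(1 - 7*e^(t)/8))
dM/dt = 7*e^(t)/(49*e^(2*t) - 112*e^(t) + 64)
d^2M/dt^2 = (-49*e^(2*t) - 56*e^(t))/(343*e^(3*t) - 1176*e^(2*t) + 1344*e^(t) - 512)
d^3M/dt^3 = (343*e^(3*t) + 1568*e^(2*t) + 448*e^(t))/(2401*e^(4*t) - 10976*e^(3*t) + 18816*e^(2*t) - 14336*e^(t) + 4096)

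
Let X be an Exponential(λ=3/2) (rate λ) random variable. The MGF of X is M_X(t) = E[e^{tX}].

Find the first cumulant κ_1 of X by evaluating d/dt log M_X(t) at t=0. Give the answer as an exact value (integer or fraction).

M_X(t) = 3/(2*(3/2 - t))
K_X(t) = log M_X(t) = -log(3/2 - t) - log(2) + log(3)
K′(t) = -2/(2*t - 3)

κ_1 = K′(0) = 2/3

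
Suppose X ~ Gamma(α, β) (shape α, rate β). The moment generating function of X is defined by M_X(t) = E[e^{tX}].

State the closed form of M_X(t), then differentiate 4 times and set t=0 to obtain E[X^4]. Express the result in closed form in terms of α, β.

M_X(t) = (β/(β - t))^α
D^4[M](t) = (α^4*β^α*(1/(β - t))^α + 6*α^3*β^α*(1/(β - t))^α + 11*α^2*β^α*(1/(β - t))^α + 6*α*β^α*(1/(β - t))^α)/(β^4 - 4*β^3*t + 6*β^2*t^2 - 4*β*t^3 + t^4)

E[X^4] = D^4[M](0) = α*(α^3 + 6*α^2 + 11*α + 6)/β^4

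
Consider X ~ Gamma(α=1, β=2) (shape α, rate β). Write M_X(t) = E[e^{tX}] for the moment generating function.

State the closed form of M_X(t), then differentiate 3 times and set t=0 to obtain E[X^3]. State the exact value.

M_X(t) = 2/(2 - t)
D^3[M](t) = 12/(t^4 - 8*t^3 + 24*t^2 - 32*t + 16)

E[X^3] = D^3[M](0) = 3/4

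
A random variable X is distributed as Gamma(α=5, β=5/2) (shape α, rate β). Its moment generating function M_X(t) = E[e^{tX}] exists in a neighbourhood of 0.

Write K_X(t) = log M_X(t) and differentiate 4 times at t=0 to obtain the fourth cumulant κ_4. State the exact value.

κ_4 = D^4[K](0) = 96/125

M_X(t) = 3125/(32*(5/2 - t)^5)
K_X(t) = log M_X(t) = -5*log(5/2 - t) - 5*log(2) + 5*log(5)
D^4[K](t) = 480/(16*t^4 - 160*t^3 + 600*t^2 - 1000*t + 625)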